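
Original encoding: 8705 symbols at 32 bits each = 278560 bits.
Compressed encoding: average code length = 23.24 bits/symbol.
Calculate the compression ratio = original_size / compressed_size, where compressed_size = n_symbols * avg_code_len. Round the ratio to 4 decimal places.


original_size = n_symbols * orig_bits = 8705 * 32 = 278560 bits
compressed_size = n_symbols * avg_code_len = 8705 * 23.24 = 202304.2 bits
ratio = original_size / compressed_size = 278560 / 202304.2 = 1.3769

Compression ratio = 1.3769


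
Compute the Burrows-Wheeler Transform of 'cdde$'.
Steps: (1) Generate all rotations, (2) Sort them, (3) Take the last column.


Rotations (sorted):
  0: $cdde -> last char: e
  1: cdde$ -> last char: $
  2: dde$c -> last char: c
  3: de$cd -> last char: d
  4: e$cdd -> last char: d


BWT = e$cdd


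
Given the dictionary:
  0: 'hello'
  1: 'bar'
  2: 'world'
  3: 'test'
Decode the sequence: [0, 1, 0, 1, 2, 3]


Look up each index in the dictionary:
  0 -> 'hello'
  1 -> 'bar'
  0 -> 'hello'
  1 -> 'bar'
  2 -> 'world'
  3 -> 'test'

Decoded: "hello bar hello bar world test"


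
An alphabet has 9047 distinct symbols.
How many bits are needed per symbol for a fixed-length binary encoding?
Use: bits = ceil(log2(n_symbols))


log2(9047) = 13.1432
Bracket: 2^13 = 8192 < 9047 <= 2^14 = 16384
So ceil(log2(9047)) = 14

bits = ceil(log2(9047)) = ceil(13.1432) = 14 bits


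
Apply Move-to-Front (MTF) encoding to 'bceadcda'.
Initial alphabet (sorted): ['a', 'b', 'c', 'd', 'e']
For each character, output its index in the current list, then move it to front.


MTF encoding:
'b': index 1 in ['a', 'b', 'c', 'd', 'e'] -> ['b', 'a', 'c', 'd', 'e']
'c': index 2 in ['b', 'a', 'c', 'd', 'e'] -> ['c', 'b', 'a', 'd', 'e']
'e': index 4 in ['c', 'b', 'a', 'd', 'e'] -> ['e', 'c', 'b', 'a', 'd']
'a': index 3 in ['e', 'c', 'b', 'a', 'd'] -> ['a', 'e', 'c', 'b', 'd']
'd': index 4 in ['a', 'e', 'c', 'b', 'd'] -> ['d', 'a', 'e', 'c', 'b']
'c': index 3 in ['d', 'a', 'e', 'c', 'b'] -> ['c', 'd', 'a', 'e', 'b']
'd': index 1 in ['c', 'd', 'a', 'e', 'b'] -> ['d', 'c', 'a', 'e', 'b']
'a': index 2 in ['d', 'c', 'a', 'e', 'b'] -> ['a', 'd', 'c', 'e', 'b']


Output: [1, 2, 4, 3, 4, 3, 1, 2]


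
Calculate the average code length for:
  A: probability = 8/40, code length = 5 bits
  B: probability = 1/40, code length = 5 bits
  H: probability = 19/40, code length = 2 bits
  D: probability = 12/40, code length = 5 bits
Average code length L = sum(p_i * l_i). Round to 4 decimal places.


Weighted contributions p_i * l_i:
  A: (8/40) * 5 = 40/40
  B: (1/40) * 5 = 5/40
  H: (19/40) * 2 = 38/40
  D: (12/40) * 5 = 60/40
Sum = (40 + 5 + 38 + 60)/40 = 143/40

L = 143/40 = 3.5750 bits/symbol


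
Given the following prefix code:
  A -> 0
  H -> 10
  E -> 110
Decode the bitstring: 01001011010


Decoding step by step:
Bits 0 -> A
Bits 10 -> H
Bits 0 -> A
Bits 10 -> H
Bits 110 -> E
Bits 10 -> H


Decoded message: AHAHEH


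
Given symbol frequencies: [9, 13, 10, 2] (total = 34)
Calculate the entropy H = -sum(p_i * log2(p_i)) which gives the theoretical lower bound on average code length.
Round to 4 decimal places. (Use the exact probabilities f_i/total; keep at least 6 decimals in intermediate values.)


Per-symbol terms -p_i * log2(p_i) with p_i = f_i/34:
  p = 9/34 = 0.264706: log2(p) = -1.917538, -p*log2(p) = 0.507584
  p = 13/34 = 0.382353: log2(p) = -1.387023, -p*log2(p) = 0.530332
  p = 10/34 = 0.294118: log2(p) = -1.765535, -p*log2(p) = 0.519275
  p = 2/34 = 0.058824: log2(p) = -4.087463, -p*log2(p) = 0.240439
H = 0.507584 + 0.530332 + 0.519275 + 0.240439 = 1.797630

H = 1.7976 bits/symbol


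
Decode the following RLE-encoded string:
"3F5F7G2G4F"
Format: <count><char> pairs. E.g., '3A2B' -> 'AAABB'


Expanding each <count><char> pair:
  3F -> 'FFF'
  5F -> 'FFFFF'
  7G -> 'GGGGGGG'
  2G -> 'GG'
  4F -> 'FFFF'

Decoded = FFFFFFFFGGGGGGGGGFFFF


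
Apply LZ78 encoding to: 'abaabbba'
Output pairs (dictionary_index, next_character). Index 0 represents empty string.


LZ78 encoding steps:
Dictionary: {0: ''}
Step 1: w='' (idx 0), next='a' -> output (0, 'a'), add 'a' as idx 1
Step 2: w='' (idx 0), next='b' -> output (0, 'b'), add 'b' as idx 2
Step 3: w='a' (idx 1), next='a' -> output (1, 'a'), add 'aa' as idx 3
Step 4: w='b' (idx 2), next='b' -> output (2, 'b'), add 'bb' as idx 4
Step 5: w='b' (idx 2), next='a' -> output (2, 'a'), add 'ba' as idx 5


Encoded: [(0, 'a'), (0, 'b'), (1, 'a'), (2, 'b'), (2, 'a')]


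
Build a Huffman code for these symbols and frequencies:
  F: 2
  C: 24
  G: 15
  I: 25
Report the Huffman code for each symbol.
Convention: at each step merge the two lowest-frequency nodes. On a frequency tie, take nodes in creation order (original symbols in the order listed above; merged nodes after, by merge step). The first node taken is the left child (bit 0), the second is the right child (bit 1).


Huffman tree construction:
Step 1: Merge F(2) + G(15) = 17
Step 2: Merge (F+G)(17) + C(24) = 41
Step 3: Merge I(25) + ((F+G)+C)(41) = 66
Read each symbol's code off the tree from the root (left child = 0, right child = 1).

Codes:
  F: 100 (length 3)
  C: 11 (length 2)
  G: 101 (length 3)
  I: 0 (length 1)
Average code length: 124/66 = 1.8788 bits/symbol


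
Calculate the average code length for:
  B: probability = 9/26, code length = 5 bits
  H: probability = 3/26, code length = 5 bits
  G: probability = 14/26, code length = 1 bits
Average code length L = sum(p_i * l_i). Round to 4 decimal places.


Weighted contributions p_i * l_i:
  B: (9/26) * 5 = 45/26
  H: (3/26) * 5 = 15/26
  G: (14/26) * 1 = 14/26
Sum = (45 + 15 + 14)/26 = 74/26

L = 74/26 = 2.8462 bits/symbol


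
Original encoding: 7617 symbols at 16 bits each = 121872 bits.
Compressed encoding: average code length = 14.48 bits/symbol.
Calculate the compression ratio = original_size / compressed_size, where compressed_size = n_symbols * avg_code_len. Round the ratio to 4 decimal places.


original_size = n_symbols * orig_bits = 7617 * 16 = 121872 bits
compressed_size = n_symbols * avg_code_len = 7617 * 14.48 = 110294.16 bits
ratio = original_size / compressed_size = 121872 / 110294.16 = 1.105

Compression ratio = 1.105


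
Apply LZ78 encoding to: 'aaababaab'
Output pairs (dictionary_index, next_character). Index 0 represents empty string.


LZ78 encoding steps:
Dictionary: {0: ''}
Step 1: w='' (idx 0), next='a' -> output (0, 'a'), add 'a' as idx 1
Step 2: w='a' (idx 1), next='a' -> output (1, 'a'), add 'aa' as idx 2
Step 3: w='' (idx 0), next='b' -> output (0, 'b'), add 'b' as idx 3
Step 4: w='a' (idx 1), next='b' -> output (1, 'b'), add 'ab' as idx 4
Step 5: w='aa' (idx 2), next='b' -> output (2, 'b'), add 'aab' as idx 5


Encoded: [(0, 'a'), (1, 'a'), (0, 'b'), (1, 'b'), (2, 'b')]


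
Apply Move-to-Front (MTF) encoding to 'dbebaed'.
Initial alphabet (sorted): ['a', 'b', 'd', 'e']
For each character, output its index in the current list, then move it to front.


MTF encoding:
'd': index 2 in ['a', 'b', 'd', 'e'] -> ['d', 'a', 'b', 'e']
'b': index 2 in ['d', 'a', 'b', 'e'] -> ['b', 'd', 'a', 'e']
'e': index 3 in ['b', 'd', 'a', 'e'] -> ['e', 'b', 'd', 'a']
'b': index 1 in ['e', 'b', 'd', 'a'] -> ['b', 'e', 'd', 'a']
'a': index 3 in ['b', 'e', 'd', 'a'] -> ['a', 'b', 'e', 'd']
'e': index 2 in ['a', 'b', 'e', 'd'] -> ['e', 'a', 'b', 'd']
'd': index 3 in ['e', 'a', 'b', 'd'] -> ['d', 'e', 'a', 'b']


Output: [2, 2, 3, 1, 3, 2, 3]


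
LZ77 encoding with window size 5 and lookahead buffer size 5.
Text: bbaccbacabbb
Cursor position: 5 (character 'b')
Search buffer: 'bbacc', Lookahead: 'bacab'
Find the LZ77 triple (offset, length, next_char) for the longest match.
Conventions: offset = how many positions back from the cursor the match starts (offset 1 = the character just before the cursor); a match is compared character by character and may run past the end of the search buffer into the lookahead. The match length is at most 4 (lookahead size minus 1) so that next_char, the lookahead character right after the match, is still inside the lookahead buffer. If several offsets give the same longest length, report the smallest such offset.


Try each offset into the search buffer:
  offset=1 (pos 4, char 'c'): match length 0
  offset=2 (pos 3, char 'c'): match length 0
  offset=3 (pos 2, char 'a'): match length 0
  offset=4 (pos 1, char 'b'): match length 3
  offset=5 (pos 0, char 'b'): match length 1
Longest match has length 3 at offset 4.
next_char = character at position 5 + 3 = 8 -> 'a'

Best match: offset=4, length=3 (matching 'bac' starting at position 1)
LZ77 triple: (4, 3, 'a')


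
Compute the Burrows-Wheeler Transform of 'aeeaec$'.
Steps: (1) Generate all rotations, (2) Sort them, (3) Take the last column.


Rotations (sorted):
  0: $aeeaec -> last char: c
  1: aec$aee -> last char: e
  2: aeeaec$ -> last char: $
  3: c$aeeae -> last char: e
  4: eaec$ae -> last char: e
  5: ec$aeea -> last char: a
  6: eeaec$a -> last char: a


BWT = ce$eeaa


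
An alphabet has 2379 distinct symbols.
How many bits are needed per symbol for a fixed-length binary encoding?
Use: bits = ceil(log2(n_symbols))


log2(2379) = 11.2161
Bracket: 2^11 = 2048 < 2379 <= 2^12 = 4096
So ceil(log2(2379)) = 12

bits = ceil(log2(2379)) = ceil(11.2161) = 12 bits


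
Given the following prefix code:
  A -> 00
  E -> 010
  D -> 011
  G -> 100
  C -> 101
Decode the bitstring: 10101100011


Decoding step by step:
Bits 101 -> C
Bits 011 -> D
Bits 00 -> A
Bits 011 -> D


Decoded message: CDAD


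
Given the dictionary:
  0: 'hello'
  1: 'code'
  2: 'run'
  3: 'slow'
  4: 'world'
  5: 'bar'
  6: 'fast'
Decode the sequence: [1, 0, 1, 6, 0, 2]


Look up each index in the dictionary:
  1 -> 'code'
  0 -> 'hello'
  1 -> 'code'
  6 -> 'fast'
  0 -> 'hello'
  2 -> 'run'

Decoded: "code hello code fast hello run"


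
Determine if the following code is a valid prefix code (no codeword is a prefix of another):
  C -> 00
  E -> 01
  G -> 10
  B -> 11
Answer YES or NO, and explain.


Checking each pair (does one codeword prefix another?):
  C='00' vs E='01': no prefix
  C='00' vs G='10': no prefix
  C='00' vs B='11': no prefix
  E='01' vs C='00': no prefix
  E='01' vs G='10': no prefix
  E='01' vs B='11': no prefix
  G='10' vs C='00': no prefix
  G='10' vs E='01': no prefix
  G='10' vs B='11': no prefix
  B='11' vs C='00': no prefix
  B='11' vs E='01': no prefix
  B='11' vs G='10': no prefix
No violation found over all pairs.

YES -- this is a valid prefix code. No codeword is a prefix of any other codeword.


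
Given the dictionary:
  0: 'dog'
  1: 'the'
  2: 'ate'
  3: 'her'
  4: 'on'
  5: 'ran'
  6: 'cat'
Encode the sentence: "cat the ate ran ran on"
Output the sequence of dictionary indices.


Look up each word in the dictionary:
  'cat' -> 6
  'the' -> 1
  'ate' -> 2
  'ran' -> 5
  'ran' -> 5
  'on' -> 4

Encoded: [6, 1, 2, 5, 5, 4]


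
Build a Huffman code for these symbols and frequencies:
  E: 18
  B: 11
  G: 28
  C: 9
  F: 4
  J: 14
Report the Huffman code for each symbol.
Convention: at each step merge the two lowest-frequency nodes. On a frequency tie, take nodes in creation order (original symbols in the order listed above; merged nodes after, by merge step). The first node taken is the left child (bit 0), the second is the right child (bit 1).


Huffman tree construction:
Step 1: Merge F(4) + C(9) = 13
Step 2: Merge B(11) + (F+C)(13) = 24
Step 3: Merge J(14) + E(18) = 32
Step 4: Merge (B+(F+C))(24) + G(28) = 52
Step 5: Merge (J+E)(32) + ((B+(F+C))+G)(52) = 84
Read each symbol's code off the tree from the root (left child = 0, right child = 1).

Codes:
  E: 01 (length 2)
  B: 100 (length 3)
  G: 11 (length 2)
  C: 1011 (length 4)
  F: 1010 (length 4)
  J: 00 (length 2)
Average code length: 205/84 = 2.4405 bits/symbol


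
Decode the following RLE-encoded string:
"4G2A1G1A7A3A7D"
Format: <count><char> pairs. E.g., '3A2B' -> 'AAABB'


Expanding each <count><char> pair:
  4G -> 'GGGG'
  2A -> 'AA'
  1G -> 'G'
  1A -> 'A'
  7A -> 'AAAAAAA'
  3A -> 'AAA'
  7D -> 'DDDDDDD'

Decoded = GGGGAAGAAAAAAAAAAADDDDDDD


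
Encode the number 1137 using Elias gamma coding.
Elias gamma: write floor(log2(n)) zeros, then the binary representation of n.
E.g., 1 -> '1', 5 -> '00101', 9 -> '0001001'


num_bits = floor(log2(1137)) + 1 = 11
leading_zeros = num_bits - 1 = 10
binary(1137) = 10001110001

Elias gamma(1137) = '0000000000' + '10001110001' = 000000000010001110001 (21 bits)


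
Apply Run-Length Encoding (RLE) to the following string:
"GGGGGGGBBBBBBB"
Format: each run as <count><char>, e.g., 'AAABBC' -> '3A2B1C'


Scanning runs left to right:
  i=0: run of 'G' x 7 -> '7G'
  i=7: run of 'B' x 7 -> '7B'

RLE = 7G7B


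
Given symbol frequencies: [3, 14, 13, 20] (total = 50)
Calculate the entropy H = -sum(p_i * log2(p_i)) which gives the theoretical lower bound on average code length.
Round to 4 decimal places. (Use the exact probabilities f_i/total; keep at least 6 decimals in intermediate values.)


Per-symbol terms -p_i * log2(p_i) with p_i = f_i/50:
  p = 3/50 = 0.060000: log2(p) = -4.058894, -p*log2(p) = 0.243534
  p = 14/50 = 0.280000: log2(p) = -1.836501, -p*log2(p) = 0.514220
  p = 13/50 = 0.260000: log2(p) = -1.943416, -p*log2(p) = 0.505288
  p = 20/50 = 0.400000: log2(p) = -1.321928, -p*log2(p) = 0.528771
H = 0.243534 + 0.514220 + 0.505288 + 0.528771 = 1.791813

H = 1.7918 bits/symbol


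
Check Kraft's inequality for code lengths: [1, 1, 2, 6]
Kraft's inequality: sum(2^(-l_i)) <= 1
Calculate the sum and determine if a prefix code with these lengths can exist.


Sum = 2^(-1) + 2^(-1) + 2^(-2) + 2^(-6)
    = 0.5 + 0.5 + 0.25 + 0.015625
    = 81/64 = 1.265625
Since 1.265625 > 1, Kraft's inequality is NOT satisfied.
A prefix code with these lengths CANNOT exist.

Kraft sum = 1.265625. Not satisfied.


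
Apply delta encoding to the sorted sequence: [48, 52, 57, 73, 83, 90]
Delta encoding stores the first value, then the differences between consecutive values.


First value: 48
Deltas:
  52 - 48 = 4
  57 - 52 = 5
  73 - 57 = 16
  83 - 73 = 10
  90 - 83 = 7


Delta encoded: [48, 4, 5, 16, 10, 7]


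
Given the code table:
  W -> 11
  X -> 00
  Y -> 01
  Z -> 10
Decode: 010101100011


Decoding:
01 -> Y
01 -> Y
01 -> Y
10 -> Z
00 -> X
11 -> W


Result: YYYZXW


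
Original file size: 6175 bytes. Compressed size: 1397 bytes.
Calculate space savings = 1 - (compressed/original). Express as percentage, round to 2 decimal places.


ratio = compressed/original = 1397/6175 = 0.226235
savings = 1 - ratio = 1 - 0.226235 = 0.773765
as a percentage: 0.773765 * 100 = 77.38%

Space savings = 1 - 1397/6175 = 77.38%


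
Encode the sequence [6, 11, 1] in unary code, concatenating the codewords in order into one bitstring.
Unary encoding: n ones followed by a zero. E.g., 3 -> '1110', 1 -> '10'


Encode each number as n ones followed by a terminating 0:
  6 -> 1111110 (7 bits)
  11 -> 111111111110 (12 bits)
  1 -> 10 (2 bits)
Total length = 7 + 12 + 2 = 21 bits.

Unary([6, 11, 1]) = 111111011111111111010 (21 bits)


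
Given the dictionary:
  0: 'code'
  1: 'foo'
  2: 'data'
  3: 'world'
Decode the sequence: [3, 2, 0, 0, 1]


Look up each index in the dictionary:
  3 -> 'world'
  2 -> 'data'
  0 -> 'code'
  0 -> 'code'
  1 -> 'foo'

Decoded: "world data code code foo"


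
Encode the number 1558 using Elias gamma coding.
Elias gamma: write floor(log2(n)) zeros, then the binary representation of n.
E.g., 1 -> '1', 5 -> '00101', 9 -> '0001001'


num_bits = floor(log2(1558)) + 1 = 11
leading_zeros = num_bits - 1 = 10
binary(1558) = 11000010110

Elias gamma(1558) = '0000000000' + '11000010110' = 000000000011000010110 (21 bits)


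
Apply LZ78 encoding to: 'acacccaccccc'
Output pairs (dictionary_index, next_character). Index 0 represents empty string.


LZ78 encoding steps:
Dictionary: {0: ''}
Step 1: w='' (idx 0), next='a' -> output (0, 'a'), add 'a' as idx 1
Step 2: w='' (idx 0), next='c' -> output (0, 'c'), add 'c' as idx 2
Step 3: w='a' (idx 1), next='c' -> output (1, 'c'), add 'ac' as idx 3
Step 4: w='c' (idx 2), next='c' -> output (2, 'c'), add 'cc' as idx 4
Step 5: w='ac' (idx 3), next='c' -> output (3, 'c'), add 'acc' as idx 5
Step 6: w='cc' (idx 4), next='c' -> output (4, 'c'), add 'ccc' as idx 6


Encoded: [(0, 'a'), (0, 'c'), (1, 'c'), (2, 'c'), (3, 'c'), (4, 'c')]


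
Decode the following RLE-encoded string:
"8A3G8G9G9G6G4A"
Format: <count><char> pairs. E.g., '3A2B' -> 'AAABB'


Expanding each <count><char> pair:
  8A -> 'AAAAAAAA'
  3G -> 'GGG'
  8G -> 'GGGGGGGG'
  9G -> 'GGGGGGGGG'
  9G -> 'GGGGGGGGG'
  6G -> 'GGGGGG'
  4A -> 'AAAA'

Decoded = AAAAAAAAGGGGGGGGGGGGGGGGGGGGGGGGGGGGGGGGGGGAAAA


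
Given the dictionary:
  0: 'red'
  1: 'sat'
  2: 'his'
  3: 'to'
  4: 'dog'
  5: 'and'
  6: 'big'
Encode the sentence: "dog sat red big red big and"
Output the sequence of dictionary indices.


Look up each word in the dictionary:
  'dog' -> 4
  'sat' -> 1
  'red' -> 0
  'big' -> 6
  'red' -> 0
  'big' -> 6
  'and' -> 5

Encoded: [4, 1, 0, 6, 0, 6, 5]


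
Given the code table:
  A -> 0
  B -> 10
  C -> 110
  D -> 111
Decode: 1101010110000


Decoding:
110 -> C
10 -> B
10 -> B
110 -> C
0 -> A
0 -> A
0 -> A


Result: CBBCAAA


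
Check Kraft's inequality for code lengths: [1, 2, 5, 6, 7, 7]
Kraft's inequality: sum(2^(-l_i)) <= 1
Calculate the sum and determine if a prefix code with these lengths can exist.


Sum = 2^(-1) + 2^(-2) + 2^(-5) + 2^(-6) + 2^(-7) + 2^(-7)
    = 0.5 + 0.25 + 0.03125 + 0.015625 + 0.0078125 + 0.0078125
    = 104/128 = 0.8125
Since 0.8125 <= 1, Kraft's inequality IS satisfied.
A prefix code with these lengths CAN exist.

Kraft sum = 0.8125. Satisfied.


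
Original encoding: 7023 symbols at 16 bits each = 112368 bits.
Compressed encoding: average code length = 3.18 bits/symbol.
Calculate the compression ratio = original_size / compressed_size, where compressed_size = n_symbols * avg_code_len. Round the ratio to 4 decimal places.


original_size = n_symbols * orig_bits = 7023 * 16 = 112368 bits
compressed_size = n_symbols * avg_code_len = 7023 * 3.18 = 22333.14 bits
ratio = original_size / compressed_size = 112368 / 22333.14 = 5.0314

Compression ratio = 5.0314


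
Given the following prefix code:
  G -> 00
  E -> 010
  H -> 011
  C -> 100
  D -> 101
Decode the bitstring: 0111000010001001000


Decoding step by step:
Bits 011 -> H
Bits 100 -> C
Bits 00 -> G
Bits 100 -> C
Bits 010 -> E
Bits 010 -> E
Bits 00 -> G


Decoded message: HCGCEEG


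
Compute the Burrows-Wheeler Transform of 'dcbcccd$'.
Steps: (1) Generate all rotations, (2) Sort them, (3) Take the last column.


Rotations (sorted):
  0: $dcbcccd -> last char: d
  1: bcccd$dc -> last char: c
  2: cbcccd$d -> last char: d
  3: cccd$dcb -> last char: b
  4: ccd$dcbc -> last char: c
  5: cd$dcbcc -> last char: c
  6: d$dcbccc -> last char: c
  7: dcbcccd$ -> last char: $


BWT = dcdbccc$


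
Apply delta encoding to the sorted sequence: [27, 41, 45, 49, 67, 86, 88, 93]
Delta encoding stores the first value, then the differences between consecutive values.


First value: 27
Deltas:
  41 - 27 = 14
  45 - 41 = 4
  49 - 45 = 4
  67 - 49 = 18
  86 - 67 = 19
  88 - 86 = 2
  93 - 88 = 5


Delta encoded: [27, 14, 4, 4, 18, 19, 2, 5]


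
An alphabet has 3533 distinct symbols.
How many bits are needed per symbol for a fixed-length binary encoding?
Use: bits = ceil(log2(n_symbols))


log2(3533) = 11.7867
Bracket: 2^11 = 2048 < 3533 <= 2^12 = 4096
So ceil(log2(3533)) = 12

bits = ceil(log2(3533)) = ceil(11.7867) = 12 bits


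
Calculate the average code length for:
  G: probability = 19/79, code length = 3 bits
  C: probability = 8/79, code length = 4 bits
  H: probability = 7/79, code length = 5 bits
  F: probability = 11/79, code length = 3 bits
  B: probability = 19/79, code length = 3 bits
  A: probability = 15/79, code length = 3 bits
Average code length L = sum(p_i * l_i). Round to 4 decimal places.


Weighted contributions p_i * l_i:
  G: (19/79) * 3 = 57/79
  C: (8/79) * 4 = 32/79
  H: (7/79) * 5 = 35/79
  F: (11/79) * 3 = 33/79
  B: (19/79) * 3 = 57/79
  A: (15/79) * 3 = 45/79
Sum = (57 + 32 + 35 + 33 + 57 + 45)/79 = 259/79

L = 259/79 = 3.2785 bits/symbol


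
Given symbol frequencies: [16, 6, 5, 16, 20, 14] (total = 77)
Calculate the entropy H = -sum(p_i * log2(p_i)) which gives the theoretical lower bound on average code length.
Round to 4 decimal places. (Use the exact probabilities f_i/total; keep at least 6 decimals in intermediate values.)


Per-symbol terms -p_i * log2(p_i) with p_i = f_i/77:
  p = 16/77 = 0.207792: log2(p) = -2.266787, -p*log2(p) = 0.471021
  p = 6/77 = 0.077922: log2(p) = -3.681824, -p*log2(p) = 0.286895
  p = 5/77 = 0.064935: log2(p) = -3.944858, -p*log2(p) = 0.256160
  p = 16/77 = 0.207792: log2(p) = -2.266787, -p*log2(p) = 0.471021
  p = 20/77 = 0.259740: log2(p) = -1.944858, -p*log2(p) = 0.505158
  p = 14/77 = 0.181818: log2(p) = -2.459432, -p*log2(p) = 0.447169
H = 0.471021 + 0.286895 + 0.256160 + 0.471021 + 0.505158 + 0.447169 = 2.437424

H = 2.4374 bits/symbol


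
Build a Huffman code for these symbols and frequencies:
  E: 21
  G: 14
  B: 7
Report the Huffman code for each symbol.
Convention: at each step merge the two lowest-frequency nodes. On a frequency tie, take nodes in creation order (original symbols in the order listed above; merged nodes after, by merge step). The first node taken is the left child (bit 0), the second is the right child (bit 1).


Huffman tree construction:
Step 1: Merge B(7) + G(14) = 21
Step 2: Merge E(21) + (B+G)(21) = 42
Read each symbol's code off the tree from the root (left child = 0, right child = 1).

Codes:
  E: 0 (length 1)
  G: 11 (length 2)
  B: 10 (length 2)
Average code length: 63/42 = 1.5000 bits/symbol


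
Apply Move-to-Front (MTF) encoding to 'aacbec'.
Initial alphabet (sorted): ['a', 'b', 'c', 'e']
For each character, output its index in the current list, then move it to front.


MTF encoding:
'a': index 0 in ['a', 'b', 'c', 'e'] -> ['a', 'b', 'c', 'e']
'a': index 0 in ['a', 'b', 'c', 'e'] -> ['a', 'b', 'c', 'e']
'c': index 2 in ['a', 'b', 'c', 'e'] -> ['c', 'a', 'b', 'e']
'b': index 2 in ['c', 'a', 'b', 'e'] -> ['b', 'c', 'a', 'e']
'e': index 3 in ['b', 'c', 'a', 'e'] -> ['e', 'b', 'c', 'a']
'c': index 2 in ['e', 'b', 'c', 'a'] -> ['c', 'e', 'b', 'a']


Output: [0, 0, 2, 2, 3, 2]


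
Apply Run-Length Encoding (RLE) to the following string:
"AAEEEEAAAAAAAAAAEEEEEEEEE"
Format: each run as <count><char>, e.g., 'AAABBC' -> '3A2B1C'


Scanning runs left to right:
  i=0: run of 'A' x 2 -> '2A'
  i=2: run of 'E' x 4 -> '4E'
  i=6: run of 'A' x 10 -> '10A'
  i=16: run of 'E' x 9 -> '9E'

RLE = 2A4E10A9E


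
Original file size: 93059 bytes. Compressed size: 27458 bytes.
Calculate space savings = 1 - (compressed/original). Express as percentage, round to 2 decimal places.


ratio = compressed/original = 27458/93059 = 0.29506
savings = 1 - ratio = 1 - 0.29506 = 0.70494
as a percentage: 0.70494 * 100 = 70.49%

Space savings = 1 - 27458/93059 = 70.49%


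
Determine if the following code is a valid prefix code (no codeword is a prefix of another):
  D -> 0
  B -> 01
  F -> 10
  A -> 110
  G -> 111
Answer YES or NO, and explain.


Checking each pair (does one codeword prefix another?):
  D='0' vs B='01': prefix -- VIOLATION

NO -- this is NOT a valid prefix code. D (0) is a prefix of B (01).


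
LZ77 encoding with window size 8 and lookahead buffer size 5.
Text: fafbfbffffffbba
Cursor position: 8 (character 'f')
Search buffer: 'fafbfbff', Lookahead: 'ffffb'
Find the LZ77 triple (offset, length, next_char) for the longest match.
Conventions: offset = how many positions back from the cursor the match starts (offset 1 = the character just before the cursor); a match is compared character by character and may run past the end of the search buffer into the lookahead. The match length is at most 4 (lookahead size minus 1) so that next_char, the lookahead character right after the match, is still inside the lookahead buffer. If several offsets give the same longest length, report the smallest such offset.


Try each offset into the search buffer:
  offset=1 (pos 7, char 'f'): match length 4
  offset=2 (pos 6, char 'f'): match length 4
  offset=3 (pos 5, char 'b'): match length 0
  offset=4 (pos 4, char 'f'): match length 1
  offset=5 (pos 3, char 'b'): match length 0
  offset=6 (pos 2, char 'f'): match length 1
  offset=7 (pos 1, char 'a'): match length 0
  offset=8 (pos 0, char 'f'): match length 1
Longest match has length 4, found at offsets 1, 2; take the smallest, offset 1.
next_char = character at position 8 + 4 = 12 -> 'b'

Best match: offset=1, length=4 (matching 'ffff' starting at position 7)
LZ77 triple: (1, 4, 'b')


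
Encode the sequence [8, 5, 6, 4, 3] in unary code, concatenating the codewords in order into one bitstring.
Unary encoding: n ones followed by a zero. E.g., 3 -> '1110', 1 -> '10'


Encode each number as n ones followed by a terminating 0:
  8 -> 111111110 (9 bits)
  5 -> 111110 (6 bits)
  6 -> 1111110 (7 bits)
  4 -> 11110 (5 bits)
  3 -> 1110 (4 bits)
Total length = 9 + 6 + 7 + 5 + 4 = 31 bits.

Unary([8, 5, 6, 4, 3]) = 1111111101111101111110111101110 (31 bits)


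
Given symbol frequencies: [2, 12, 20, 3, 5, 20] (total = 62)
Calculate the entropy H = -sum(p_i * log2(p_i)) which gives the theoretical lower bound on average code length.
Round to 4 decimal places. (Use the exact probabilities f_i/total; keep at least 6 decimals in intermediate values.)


Per-symbol terms -p_i * log2(p_i) with p_i = f_i/62:
  p = 2/62 = 0.032258: log2(p) = -4.954196, -p*log2(p) = 0.159813
  p = 12/62 = 0.193548: log2(p) = -2.369234, -p*log2(p) = 0.458561
  p = 20/62 = 0.322581: log2(p) = -1.632268, -p*log2(p) = 0.526538
  p = 3/62 = 0.048387: log2(p) = -4.369234, -p*log2(p) = 0.211415
  p = 5/62 = 0.080645: log2(p) = -3.632268, -p*log2(p) = 0.292925
  p = 20/62 = 0.322581: log2(p) = -1.632268, -p*log2(p) = 0.526538
H = 0.159813 + 0.458561 + 0.526538 + 0.211415 + 0.292925 + 0.526538 = 2.175790

H = 2.1758 bits/symbol


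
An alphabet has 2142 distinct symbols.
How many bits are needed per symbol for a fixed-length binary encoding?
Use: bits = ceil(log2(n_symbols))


log2(2142) = 11.0647
Bracket: 2^11 = 2048 < 2142 <= 2^12 = 4096
So ceil(log2(2142)) = 12

bits = ceil(log2(2142)) = ceil(11.0647) = 12 bits


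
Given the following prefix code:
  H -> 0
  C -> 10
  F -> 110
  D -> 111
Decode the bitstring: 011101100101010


Decoding step by step:
Bits 0 -> H
Bits 111 -> D
Bits 0 -> H
Bits 110 -> F
Bits 0 -> H
Bits 10 -> C
Bits 10 -> C
Bits 10 -> C


Decoded message: HDHFHCCC


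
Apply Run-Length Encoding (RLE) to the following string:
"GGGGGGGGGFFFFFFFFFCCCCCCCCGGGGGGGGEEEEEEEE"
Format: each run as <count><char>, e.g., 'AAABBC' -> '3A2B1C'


Scanning runs left to right:
  i=0: run of 'G' x 9 -> '9G'
  i=9: run of 'F' x 9 -> '9F'
  i=18: run of 'C' x 8 -> '8C'
  i=26: run of 'G' x 8 -> '8G'
  i=34: run of 'E' x 8 -> '8E'

RLE = 9G9F8C8G8E


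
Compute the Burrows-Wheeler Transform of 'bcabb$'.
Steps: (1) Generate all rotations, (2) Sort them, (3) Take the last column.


Rotations (sorted):
  0: $bcabb -> last char: b
  1: abb$bc -> last char: c
  2: b$bcab -> last char: b
  3: bb$bca -> last char: a
  4: bcabb$ -> last char: $
  5: cabb$b -> last char: b


BWT = bcba$b


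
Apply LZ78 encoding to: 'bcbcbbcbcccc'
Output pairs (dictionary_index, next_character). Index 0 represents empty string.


LZ78 encoding steps:
Dictionary: {0: ''}
Step 1: w='' (idx 0), next='b' -> output (0, 'b'), add 'b' as idx 1
Step 2: w='' (idx 0), next='c' -> output (0, 'c'), add 'c' as idx 2
Step 3: w='b' (idx 1), next='c' -> output (1, 'c'), add 'bc' as idx 3
Step 4: w='b' (idx 1), next='b' -> output (1, 'b'), add 'bb' as idx 4
Step 5: w='c' (idx 2), next='b' -> output (2, 'b'), add 'cb' as idx 5
Step 6: w='c' (idx 2), next='c' -> output (2, 'c'), add 'cc' as idx 6
Step 7: w='cc' (idx 6), end of input -> output (6, '')


Encoded: [(0, 'b'), (0, 'c'), (1, 'c'), (1, 'b'), (2, 'b'), (2, 'c'), (6, '')]


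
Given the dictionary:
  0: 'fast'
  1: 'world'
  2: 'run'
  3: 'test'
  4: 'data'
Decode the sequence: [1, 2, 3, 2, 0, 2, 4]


Look up each index in the dictionary:
  1 -> 'world'
  2 -> 'run'
  3 -> 'test'
  2 -> 'run'
  0 -> 'fast'
  2 -> 'run'
  4 -> 'data'

Decoded: "world run test run fast run data"


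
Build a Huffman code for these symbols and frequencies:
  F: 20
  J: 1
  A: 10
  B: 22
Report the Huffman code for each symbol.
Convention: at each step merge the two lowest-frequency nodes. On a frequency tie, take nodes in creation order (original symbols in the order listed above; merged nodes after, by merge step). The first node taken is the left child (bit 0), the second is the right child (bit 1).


Huffman tree construction:
Step 1: Merge J(1) + A(10) = 11
Step 2: Merge (J+A)(11) + F(20) = 31
Step 3: Merge B(22) + ((J+A)+F)(31) = 53
Read each symbol's code off the tree from the root (left child = 0, right child = 1).

Codes:
  F: 11 (length 2)
  J: 100 (length 3)
  A: 101 (length 3)
  B: 0 (length 1)
Average code length: 95/53 = 1.7925 bits/symbol


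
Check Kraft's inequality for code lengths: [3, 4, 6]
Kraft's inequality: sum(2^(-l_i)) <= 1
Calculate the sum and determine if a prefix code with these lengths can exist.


Sum = 2^(-3) + 2^(-4) + 2^(-6)
    = 0.125 + 0.0625 + 0.015625
    = 13/64 = 0.203125
Since 0.203125 <= 1, Kraft's inequality IS satisfied.
A prefix code with these lengths CAN exist.

Kraft sum = 0.203125. Satisfied.


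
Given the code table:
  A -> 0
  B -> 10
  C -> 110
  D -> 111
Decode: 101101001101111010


Decoding:
10 -> B
110 -> C
10 -> B
0 -> A
110 -> C
111 -> D
10 -> B
10 -> B


Result: BCBACDBB


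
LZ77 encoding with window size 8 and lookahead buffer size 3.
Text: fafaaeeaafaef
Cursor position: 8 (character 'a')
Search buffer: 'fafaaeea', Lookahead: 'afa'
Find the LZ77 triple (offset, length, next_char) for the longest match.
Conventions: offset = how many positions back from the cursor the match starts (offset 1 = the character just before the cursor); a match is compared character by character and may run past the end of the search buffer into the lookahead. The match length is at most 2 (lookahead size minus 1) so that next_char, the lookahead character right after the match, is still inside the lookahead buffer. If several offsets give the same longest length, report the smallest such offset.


Try each offset into the search buffer:
  offset=1 (pos 7, char 'a'): match length 1
  offset=2 (pos 6, char 'e'): match length 0
  offset=3 (pos 5, char 'e'): match length 0
  offset=4 (pos 4, char 'a'): match length 1
  offset=5 (pos 3, char 'a'): match length 1
  offset=6 (pos 2, char 'f'): match length 0
  offset=7 (pos 1, char 'a'): match length 2
  offset=8 (pos 0, char 'f'): match length 0
Longest match has length 2 at offset 7.
next_char = character at position 8 + 2 = 10 -> 'a'

Best match: offset=7, length=2 (matching 'af' starting at position 1)
LZ77 triple: (7, 2, 'a')


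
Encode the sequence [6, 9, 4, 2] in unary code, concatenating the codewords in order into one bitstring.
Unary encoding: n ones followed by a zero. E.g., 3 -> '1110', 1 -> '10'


Encode each number as n ones followed by a terminating 0:
  6 -> 1111110 (7 bits)
  9 -> 1111111110 (10 bits)
  4 -> 11110 (5 bits)
  2 -> 110 (3 bits)
Total length = 7 + 10 + 5 + 3 = 25 bits.

Unary([6, 9, 4, 2]) = 1111110111111111011110110 (25 bits)


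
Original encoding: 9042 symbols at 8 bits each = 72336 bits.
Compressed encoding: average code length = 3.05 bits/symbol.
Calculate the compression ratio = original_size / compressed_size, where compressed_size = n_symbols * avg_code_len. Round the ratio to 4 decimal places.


original_size = n_symbols * orig_bits = 9042 * 8 = 72336 bits
compressed_size = n_symbols * avg_code_len = 9042 * 3.05 = 27578.1 bits
ratio = original_size / compressed_size = 72336 / 27578.1 = 2.623

Compression ratio = 2.623


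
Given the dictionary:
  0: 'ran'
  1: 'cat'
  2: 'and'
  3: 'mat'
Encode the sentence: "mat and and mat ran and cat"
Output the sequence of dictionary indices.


Look up each word in the dictionary:
  'mat' -> 3
  'and' -> 2
  'and' -> 2
  'mat' -> 3
  'ran' -> 0
  'and' -> 2
  'cat' -> 1

Encoded: [3, 2, 2, 3, 0, 2, 1]


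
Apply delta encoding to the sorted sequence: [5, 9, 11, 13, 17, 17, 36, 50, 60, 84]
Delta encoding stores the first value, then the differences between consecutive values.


First value: 5
Deltas:
  9 - 5 = 4
  11 - 9 = 2
  13 - 11 = 2
  17 - 13 = 4
  17 - 17 = 0
  36 - 17 = 19
  50 - 36 = 14
  60 - 50 = 10
  84 - 60 = 24


Delta encoded: [5, 4, 2, 2, 4, 0, 19, 14, 10, 24]


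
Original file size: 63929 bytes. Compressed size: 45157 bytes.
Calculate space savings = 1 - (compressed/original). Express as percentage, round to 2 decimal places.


ratio = compressed/original = 45157/63929 = 0.706362
savings = 1 - ratio = 1 - 0.706362 = 0.293638
as a percentage: 0.293638 * 100 = 29.36%

Space savings = 1 - 45157/63929 = 29.36%


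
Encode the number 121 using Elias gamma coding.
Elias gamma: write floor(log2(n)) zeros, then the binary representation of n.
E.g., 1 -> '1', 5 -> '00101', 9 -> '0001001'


num_bits = floor(log2(121)) + 1 = 7
leading_zeros = num_bits - 1 = 6
binary(121) = 1111001

Elias gamma(121) = '000000' + '1111001' = 0000001111001 (13 bits)


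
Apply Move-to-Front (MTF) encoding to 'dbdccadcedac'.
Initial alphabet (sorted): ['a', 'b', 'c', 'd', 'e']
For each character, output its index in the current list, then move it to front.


MTF encoding:
'd': index 3 in ['a', 'b', 'c', 'd', 'e'] -> ['d', 'a', 'b', 'c', 'e']
'b': index 2 in ['d', 'a', 'b', 'c', 'e'] -> ['b', 'd', 'a', 'c', 'e']
'd': index 1 in ['b', 'd', 'a', 'c', 'e'] -> ['d', 'b', 'a', 'c', 'e']
'c': index 3 in ['d', 'b', 'a', 'c', 'e'] -> ['c', 'd', 'b', 'a', 'e']
'c': index 0 in ['c', 'd', 'b', 'a', 'e'] -> ['c', 'd', 'b', 'a', 'e']
'a': index 3 in ['c', 'd', 'b', 'a', 'e'] -> ['a', 'c', 'd', 'b', 'e']
'd': index 2 in ['a', 'c', 'd', 'b', 'e'] -> ['d', 'a', 'c', 'b', 'e']
'c': index 2 in ['d', 'a', 'c', 'b', 'e'] -> ['c', 'd', 'a', 'b', 'e']
'e': index 4 in ['c', 'd', 'a', 'b', 'e'] -> ['e', 'c', 'd', 'a', 'b']
'd': index 2 in ['e', 'c', 'd', 'a', 'b'] -> ['d', 'e', 'c', 'a', 'b']
'a': index 3 in ['d', 'e', 'c', 'a', 'b'] -> ['a', 'd', 'e', 'c', 'b']
'c': index 3 in ['a', 'd', 'e', 'c', 'b'] -> ['c', 'a', 'd', 'e', 'b']


Output: [3, 2, 1, 3, 0, 3, 2, 2, 4, 2, 3, 3]


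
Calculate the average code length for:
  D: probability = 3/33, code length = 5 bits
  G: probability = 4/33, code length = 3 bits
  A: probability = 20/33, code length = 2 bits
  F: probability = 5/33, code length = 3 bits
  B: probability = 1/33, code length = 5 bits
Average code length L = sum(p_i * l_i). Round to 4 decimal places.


Weighted contributions p_i * l_i:
  D: (3/33) * 5 = 15/33
  G: (4/33) * 3 = 12/33
  A: (20/33) * 2 = 40/33
  F: (5/33) * 3 = 15/33
  B: (1/33) * 5 = 5/33
Sum = (15 + 12 + 40 + 15 + 5)/33 = 87/33

L = 87/33 = 2.6364 bits/symbol


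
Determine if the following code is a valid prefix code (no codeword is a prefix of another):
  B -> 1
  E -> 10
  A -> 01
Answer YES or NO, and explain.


Checking each pair (does one codeword prefix another?):
  B='1' vs E='10': prefix -- VIOLATION

NO -- this is NOT a valid prefix code. B (1) is a prefix of E (10).


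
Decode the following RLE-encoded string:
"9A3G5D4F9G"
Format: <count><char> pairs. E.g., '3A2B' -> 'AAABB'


Expanding each <count><char> pair:
  9A -> 'AAAAAAAAA'
  3G -> 'GGG'
  5D -> 'DDDDD'
  4F -> 'FFFF'
  9G -> 'GGGGGGGGG'

Decoded = AAAAAAAAAGGGDDDDDFFFFGGGGGGGGG


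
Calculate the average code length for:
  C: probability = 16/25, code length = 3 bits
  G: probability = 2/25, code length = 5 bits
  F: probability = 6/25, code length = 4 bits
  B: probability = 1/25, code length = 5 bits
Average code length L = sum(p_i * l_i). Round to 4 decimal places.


Weighted contributions p_i * l_i:
  C: (16/25) * 3 = 48/25
  G: (2/25) * 5 = 10/25
  F: (6/25) * 4 = 24/25
  B: (1/25) * 5 = 5/25
Sum = (48 + 10 + 24 + 5)/25 = 87/25

L = 87/25 = 3.4800 bits/symbol


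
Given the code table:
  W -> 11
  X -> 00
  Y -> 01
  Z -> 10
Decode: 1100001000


Decoding:
11 -> W
00 -> X
00 -> X
10 -> Z
00 -> X


Result: WXXZX


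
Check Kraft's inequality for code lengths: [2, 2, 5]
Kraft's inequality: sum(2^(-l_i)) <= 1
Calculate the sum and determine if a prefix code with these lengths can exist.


Sum = 2^(-2) + 2^(-2) + 2^(-5)
    = 0.25 + 0.25 + 0.03125
    = 17/32 = 0.53125
Since 0.53125 <= 1, Kraft's inequality IS satisfied.
A prefix code with these lengths CAN exist.

Kraft sum = 0.53125. Satisfied.


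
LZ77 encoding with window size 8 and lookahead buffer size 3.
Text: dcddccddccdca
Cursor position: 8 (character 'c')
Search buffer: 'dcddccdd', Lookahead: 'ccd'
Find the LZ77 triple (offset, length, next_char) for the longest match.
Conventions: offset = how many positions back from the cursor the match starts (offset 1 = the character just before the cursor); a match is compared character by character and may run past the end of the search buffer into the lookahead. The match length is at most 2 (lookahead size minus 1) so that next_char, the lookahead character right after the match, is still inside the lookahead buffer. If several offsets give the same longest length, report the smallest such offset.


Try each offset into the search buffer:
  offset=1 (pos 7, char 'd'): match length 0
  offset=2 (pos 6, char 'd'): match length 0
  offset=3 (pos 5, char 'c'): match length 1
  offset=4 (pos 4, char 'c'): match length 2
  offset=5 (pos 3, char 'd'): match length 0
  offset=6 (pos 2, char 'd'): match length 0
  offset=7 (pos 1, char 'c'): match length 1
  offset=8 (pos 0, char 'd'): match length 0
Longest match has length 2 at offset 4.
next_char = character at position 8 + 2 = 10 -> 'd'

Best match: offset=4, length=2 (matching 'cc' starting at position 4)
LZ77 triple: (4, 2, 'd')


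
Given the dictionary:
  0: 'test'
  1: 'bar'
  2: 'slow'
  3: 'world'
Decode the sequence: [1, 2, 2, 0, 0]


Look up each index in the dictionary:
  1 -> 'bar'
  2 -> 'slow'
  2 -> 'slow'
  0 -> 'test'
  0 -> 'test'

Decoded: "bar slow slow test test"


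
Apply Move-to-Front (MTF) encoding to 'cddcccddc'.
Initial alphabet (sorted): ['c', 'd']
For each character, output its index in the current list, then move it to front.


MTF encoding:
'c': index 0 in ['c', 'd'] -> ['c', 'd']
'd': index 1 in ['c', 'd'] -> ['d', 'c']
'd': index 0 in ['d', 'c'] -> ['d', 'c']
'c': index 1 in ['d', 'c'] -> ['c', 'd']
'c': index 0 in ['c', 'd'] -> ['c', 'd']
'c': index 0 in ['c', 'd'] -> ['c', 'd']
'd': index 1 in ['c', 'd'] -> ['d', 'c']
'd': index 0 in ['d', 'c'] -> ['d', 'c']
'c': index 1 in ['d', 'c'] -> ['c', 'd']


Output: [0, 1, 0, 1, 0, 0, 1, 0, 1]


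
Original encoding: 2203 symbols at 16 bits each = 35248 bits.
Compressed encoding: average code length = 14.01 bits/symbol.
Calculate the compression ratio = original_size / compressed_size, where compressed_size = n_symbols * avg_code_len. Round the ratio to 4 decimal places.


original_size = n_symbols * orig_bits = 2203 * 16 = 35248 bits
compressed_size = n_symbols * avg_code_len = 2203 * 14.01 = 30864.03 bits
ratio = original_size / compressed_size = 35248 / 30864.03 = 1.142

Compression ratio = 1.142


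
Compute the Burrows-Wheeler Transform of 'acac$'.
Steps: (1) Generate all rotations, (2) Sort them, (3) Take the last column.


Rotations (sorted):
  0: $acac -> last char: c
  1: ac$ac -> last char: c
  2: acac$ -> last char: $
  3: c$aca -> last char: a
  4: cac$a -> last char: a


BWT = cc$aa


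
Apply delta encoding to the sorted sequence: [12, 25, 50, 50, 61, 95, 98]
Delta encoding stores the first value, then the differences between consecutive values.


First value: 12
Deltas:
  25 - 12 = 13
  50 - 25 = 25
  50 - 50 = 0
  61 - 50 = 11
  95 - 61 = 34
  98 - 95 = 3


Delta encoded: [12, 13, 25, 0, 11, 34, 3]


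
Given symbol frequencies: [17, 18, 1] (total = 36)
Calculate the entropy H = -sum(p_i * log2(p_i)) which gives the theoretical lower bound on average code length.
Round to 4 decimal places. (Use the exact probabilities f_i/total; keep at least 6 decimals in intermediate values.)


Per-symbol terms -p_i * log2(p_i) with p_i = f_i/36:
  p = 17/36 = 0.472222: log2(p) = -1.082462, -p*log2(p) = 0.511163
  p = 18/36 = 0.500000: log2(p) = -1.000000, -p*log2(p) = 0.500000
  p = 1/36 = 0.027778: log2(p) = -5.169925, -p*log2(p) = 0.143609
H = 0.511163 + 0.500000 + 0.143609 = 1.154772

H = 1.1548 bits/symbol
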